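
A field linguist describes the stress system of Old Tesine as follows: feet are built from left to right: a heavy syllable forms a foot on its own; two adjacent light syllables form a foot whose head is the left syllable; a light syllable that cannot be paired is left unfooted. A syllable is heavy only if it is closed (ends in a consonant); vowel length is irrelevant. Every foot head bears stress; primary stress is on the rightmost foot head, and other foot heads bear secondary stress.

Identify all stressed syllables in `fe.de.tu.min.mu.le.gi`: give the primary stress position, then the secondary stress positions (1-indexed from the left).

Weights: 1 fe L, 2 de L, 3 tu L, 4 min H, 5 mu L, 6 le L, 7 gi L.
Parse left to right (heavy = foot alone; LL = one foot; stranded L unfooted): (ˈfe.de) tu (ˈmin) (ˈmu.le) gi.
Foot heads: 1, 4, 5.
Primary stress on the rightmost head = syllable 5.
Secondary stress on 1, 4: ˌfe.de.tu.ˌmin.ˈmu.le.gi.

primary 5, secondary 1, 4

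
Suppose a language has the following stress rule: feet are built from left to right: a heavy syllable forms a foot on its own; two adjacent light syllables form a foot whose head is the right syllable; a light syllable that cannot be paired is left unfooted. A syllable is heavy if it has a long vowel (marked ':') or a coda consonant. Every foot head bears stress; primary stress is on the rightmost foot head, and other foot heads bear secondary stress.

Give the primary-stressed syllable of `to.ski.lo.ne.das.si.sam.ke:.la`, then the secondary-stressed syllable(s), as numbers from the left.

primary 8, secondary 2, 4, 5, 7

Weights: 1 to L, 2 ski L, 3 lo L, 4 ne L, 5 das H, 6 si L, 7 sam H, 8 ke: H, 9 la L.
Parse left to right (heavy = foot alone; LL = one foot; stranded L unfooted): (to.ˈski) (lo.ˈne) (ˈdas) si (ˈsam) (ˈke:) la.
Foot heads: 2, 4, 5, 7, 8.
Primary stress on the rightmost head = syllable 8.
Secondary stress on 2, 4, 5, 7: to.ˌski.lo.ˌne.ˌdas.si.ˌsam.ˈke:.la.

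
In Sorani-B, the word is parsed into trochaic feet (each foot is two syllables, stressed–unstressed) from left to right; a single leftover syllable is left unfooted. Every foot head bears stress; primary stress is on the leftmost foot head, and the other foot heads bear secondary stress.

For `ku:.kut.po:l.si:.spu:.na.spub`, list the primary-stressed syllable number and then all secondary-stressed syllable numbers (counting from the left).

Parse left to right into trochaic (ˈσσ) feet: (ˈku:.kut) (ˈpo:l.si:) (ˈspu:.na) spub. Syllable 7 is left unfooted.
Foot heads (stressed positions): 1, 3, 5.
End Rule Leftmost: primary stress on the leftmost head = syllable 1.
Secondary stress on 3, 5: ˈku:.kut.ˌpo:l.si:.ˌspu:.na.spub.

primary 1, secondary 3, 5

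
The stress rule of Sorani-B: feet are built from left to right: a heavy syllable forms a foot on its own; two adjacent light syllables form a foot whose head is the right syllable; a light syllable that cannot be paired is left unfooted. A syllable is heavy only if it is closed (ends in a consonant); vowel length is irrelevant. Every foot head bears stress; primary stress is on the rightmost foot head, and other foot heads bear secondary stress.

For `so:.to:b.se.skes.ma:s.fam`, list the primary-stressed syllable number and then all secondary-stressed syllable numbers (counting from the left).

primary 6, secondary 2, 4, 5

Weights: 1 so: L, 2 to:b H, 3 se L, 4 skes H, 5 ma:s H, 6 fam H.
Parse left to right (heavy = foot alone; LL = one foot; stranded L unfooted): so: (ˈto:b) se (ˈskes) (ˈma:s) (ˈfam).
Foot heads: 2, 4, 5, 6.
Primary stress on the rightmost head = syllable 6.
Secondary stress on 2, 4, 5: so:.ˌto:b.se.ˌskes.ˌma:s.ˈfam.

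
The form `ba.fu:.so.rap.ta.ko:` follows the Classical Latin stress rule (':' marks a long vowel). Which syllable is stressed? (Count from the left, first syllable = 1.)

Classical Latin: stress the penult if heavy (long vowel or closed), else the antepenult.
Weights: 4 rap H, 5 ta L, 6 ko: H.
The penult (syllable 5, ta) is light, so stress falls on the antepenult (syllable 4, rap).
Stress on syllable 4: ba.fu:.so.ˈrap.ta.ko:.

4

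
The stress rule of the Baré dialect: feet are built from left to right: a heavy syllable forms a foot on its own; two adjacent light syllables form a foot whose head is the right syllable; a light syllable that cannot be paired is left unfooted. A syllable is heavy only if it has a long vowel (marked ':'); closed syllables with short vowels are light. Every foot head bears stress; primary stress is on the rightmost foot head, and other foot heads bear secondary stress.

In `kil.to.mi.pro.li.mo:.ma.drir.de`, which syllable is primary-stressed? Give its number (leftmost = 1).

8

Weights: 1 kil L, 2 to L, 3 mi L, 4 pro L, 5 li L, 6 mo: H, 7 ma L, 8 drir L, 9 de L.
Parse left to right (heavy = foot alone; LL = one foot; stranded L unfooted): (kil.ˈto) (mi.ˈpro) li (ˈmo:) (ma.ˈdrir) de.
Foot heads: 2, 4, 6, 8.
Primary stress on the rightmost head = syllable 8.
Primary stress: syllable 8 → kil.to.mi.pro.li.mo:.ma.ˈdrir.de.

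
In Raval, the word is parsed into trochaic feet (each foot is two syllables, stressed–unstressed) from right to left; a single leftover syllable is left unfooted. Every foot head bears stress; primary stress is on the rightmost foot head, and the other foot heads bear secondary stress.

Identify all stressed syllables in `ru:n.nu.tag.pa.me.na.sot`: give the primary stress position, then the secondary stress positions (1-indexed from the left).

primary 6, secondary 2, 4

Parse right to left into trochaic (ˈσσ) feet: ru:n (ˈnu.tag) (ˈpa.me) (ˈna.sot). Syllable 1 is left unfooted.
Foot heads (stressed positions): 2, 4, 6.
End Rule Rightmost: primary stress on the rightmost head = syllable 6.
Secondary stress on 2, 4: ru:n.ˌnu.tag.ˌpa.me.ˈna.sot.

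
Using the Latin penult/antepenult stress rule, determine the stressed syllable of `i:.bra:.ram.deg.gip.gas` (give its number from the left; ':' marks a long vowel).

Classical Latin: stress the penult if heavy (long vowel or closed), else the antepenult.
Weights: 4 deg H, 5 gip H, 6 gas H.
The penult (syllable 5, gip) is heavy, so it takes stress.
Stress on syllable 5: i:.bra:.ram.deg.ˈgip.gas.

5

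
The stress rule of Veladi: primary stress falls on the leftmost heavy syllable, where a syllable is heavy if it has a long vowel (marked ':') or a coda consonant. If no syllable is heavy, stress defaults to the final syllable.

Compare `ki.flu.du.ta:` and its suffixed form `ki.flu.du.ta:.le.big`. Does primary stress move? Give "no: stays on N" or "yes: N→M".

no: stays on 4

Base `ki.flu.du.ta:` (4 syllables):
  Weights: 1 ki L, 2 flu L, 3 du L, 4 ta: H.
  Heavy syllables in the domain: 4. The leftmost is syllable 4 (ta:).
  → primary stress on syllable 4.
Suffixed `ki.flu.du.ta:.le.big` (6 syllables):
  Weights: 1 ki L, 2 flu L, 3 du L, 4 ta: H, 5 le L, 6 big H.
  Heavy syllables in the domain: 4, 6. The leftmost is syllable 4 (ta:).
  → primary stress on syllable 4.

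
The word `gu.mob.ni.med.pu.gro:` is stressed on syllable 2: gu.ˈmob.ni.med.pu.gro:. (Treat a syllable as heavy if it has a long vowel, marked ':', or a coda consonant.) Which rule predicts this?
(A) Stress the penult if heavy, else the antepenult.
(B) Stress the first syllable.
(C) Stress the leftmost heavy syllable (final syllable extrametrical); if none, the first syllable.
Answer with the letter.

C

Rule A → syllable 4 (observed: 2).
Rule B → syllable 1 (observed: 2).
Rule C → syllable 2 ✓.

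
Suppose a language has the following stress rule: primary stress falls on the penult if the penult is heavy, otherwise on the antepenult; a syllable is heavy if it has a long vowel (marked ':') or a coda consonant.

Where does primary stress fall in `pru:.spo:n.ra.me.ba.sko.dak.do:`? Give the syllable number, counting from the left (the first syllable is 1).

7

Weights: 6 sko L, 7 dak H, 8 do: H.
The penult (syllable 7, dak) is heavy, so it takes stress.
Primary stress: syllable 7 → pru:.spo:n.ra.me.ba.sko.ˈdak.do:.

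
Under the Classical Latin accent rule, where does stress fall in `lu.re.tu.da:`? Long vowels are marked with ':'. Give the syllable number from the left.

2

Classical Latin: stress the penult if heavy (long vowel or closed), else the antepenult.
Weights: 2 re L, 3 tu L, 4 da: H.
The penult (syllable 3, tu) is light, so stress falls on the antepenult (syllable 2, re).
Stress on syllable 2: lu.ˈre.tu.da:.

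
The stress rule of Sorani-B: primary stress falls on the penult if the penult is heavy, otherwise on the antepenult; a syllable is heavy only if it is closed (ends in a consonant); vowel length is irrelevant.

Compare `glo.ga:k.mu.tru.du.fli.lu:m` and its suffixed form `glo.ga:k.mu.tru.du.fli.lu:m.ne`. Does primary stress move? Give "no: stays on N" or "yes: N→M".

yes: 5→7

Base `glo.ga:k.mu.tru.du.fli.lu:m` (7 syllables):
  Weights: 5 du L, 6 fli L, 7 lu:m H.
  The penult (syllable 6, fli) is light, so stress falls on the antepenult (syllable 5, du).
  → primary stress on syllable 5.
Suffixed `glo.ga:k.mu.tru.du.fli.lu:m.ne` (8 syllables):
  Weights: 6 fli L, 7 lu:m H, 8 ne L.
  The penult (syllable 7, lu:m) is heavy, so it takes stress.
  → primary stress on syllable 7.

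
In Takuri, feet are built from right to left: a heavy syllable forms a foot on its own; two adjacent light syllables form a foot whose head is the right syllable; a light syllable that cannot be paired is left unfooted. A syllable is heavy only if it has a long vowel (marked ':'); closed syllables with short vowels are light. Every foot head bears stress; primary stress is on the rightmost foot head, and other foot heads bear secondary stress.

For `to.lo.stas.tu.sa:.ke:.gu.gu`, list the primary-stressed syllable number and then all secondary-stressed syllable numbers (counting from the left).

Weights: 1 to L, 2 lo L, 3 stas L, 4 tu L, 5 sa: H, 6 ke: H, 7 gu L, 8 gu L.
Parse right to left (heavy = foot alone; LL = one foot; stranded L unfooted): (to.ˈlo) (stas.ˈtu) (ˈsa:) (ˈke:) (gu.ˈgu).
Foot heads: 2, 4, 5, 6, 8.
Primary stress on the rightmost head = syllable 8.
Secondary stress on 2, 4, 5, 6: to.ˌlo.stas.ˌtu.ˌsa:.ˌke:.gu.ˈgu.

primary 8, secondary 2, 4, 5, 6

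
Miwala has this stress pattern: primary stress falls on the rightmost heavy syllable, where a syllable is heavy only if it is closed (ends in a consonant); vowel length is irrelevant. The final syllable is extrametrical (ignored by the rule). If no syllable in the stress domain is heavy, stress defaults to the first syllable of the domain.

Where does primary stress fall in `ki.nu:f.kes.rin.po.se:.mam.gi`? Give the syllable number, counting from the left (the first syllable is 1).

The final syllable (8, gi) is extrametrical; the stress domain is syllables 1–7.
Weights: 1 ki L, 2 nu:f H, 3 kes H, 4 rin H, 5 po L, 6 se: L, 7 mam H.
Heavy syllables in the domain: 2, 3, 4, 7. The rightmost is syllable 7 (mam).
Primary stress: syllable 7 → ki.nu:f.kes.rin.po.se:.ˈmam.gi.

7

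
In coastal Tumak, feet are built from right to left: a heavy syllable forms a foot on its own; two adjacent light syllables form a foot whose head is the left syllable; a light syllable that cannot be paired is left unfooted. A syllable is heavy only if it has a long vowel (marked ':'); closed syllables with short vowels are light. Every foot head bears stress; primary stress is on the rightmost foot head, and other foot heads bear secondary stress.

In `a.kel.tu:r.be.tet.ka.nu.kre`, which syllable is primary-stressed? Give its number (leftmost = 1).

Weights: 1 a L, 2 kel L, 3 tu:r H, 4 be L, 5 tet L, 6 ka L, 7 nu L, 8 kre L.
Parse right to left (heavy = foot alone; LL = one foot; stranded L unfooted): (ˈa.kel) (ˈtu:r) be (ˈtet.ka) (ˈnu.kre).
Foot heads: 1, 3, 5, 7.
Primary stress on the rightmost head = syllable 7.
Primary stress: syllable 7 → a.kel.tu:r.be.tet.ka.ˈnu.kre.

7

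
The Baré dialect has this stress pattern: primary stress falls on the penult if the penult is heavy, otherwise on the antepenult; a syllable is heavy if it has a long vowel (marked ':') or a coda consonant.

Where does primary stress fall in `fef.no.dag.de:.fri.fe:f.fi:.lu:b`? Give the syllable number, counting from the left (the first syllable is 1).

Weights: 6 fe:f H, 7 fi: H, 8 lu:b H.
The penult (syllable 7, fi:) is heavy, so it takes stress.
Primary stress: syllable 7 → fef.no.dag.de:.fri.fe:f.ˈfi:.lu:b.

7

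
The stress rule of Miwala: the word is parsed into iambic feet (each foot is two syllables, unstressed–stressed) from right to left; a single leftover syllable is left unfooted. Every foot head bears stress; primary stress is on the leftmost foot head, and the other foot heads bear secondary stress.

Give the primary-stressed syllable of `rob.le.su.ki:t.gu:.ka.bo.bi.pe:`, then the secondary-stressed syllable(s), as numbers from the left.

Parse right to left into iambic (σˈσ) feet: rob (le.ˈsu) (ki:t.ˈgu:) (ka.ˈbo) (bi.ˈpe:). Syllable 1 is left unfooted.
Foot heads (stressed positions): 3, 5, 7, 9.
End Rule Leftmost: primary stress on the leftmost head = syllable 3.
Secondary stress on 5, 7, 9: rob.le.ˈsu.ki:t.ˌgu:.ka.ˌbo.bi.ˌpe:.

primary 3, secondary 5, 7, 9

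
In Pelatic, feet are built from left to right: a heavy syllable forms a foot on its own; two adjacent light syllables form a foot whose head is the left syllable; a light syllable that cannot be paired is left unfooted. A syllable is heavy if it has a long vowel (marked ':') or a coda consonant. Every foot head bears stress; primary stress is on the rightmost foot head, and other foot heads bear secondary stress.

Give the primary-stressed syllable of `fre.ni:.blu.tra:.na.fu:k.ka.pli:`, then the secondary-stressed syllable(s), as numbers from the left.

Weights: 1 fre L, 2 ni: H, 3 blu L, 4 tra: H, 5 na L, 6 fu:k H, 7 ka L, 8 pli: H.
Parse left to right (heavy = foot alone; LL = one foot; stranded L unfooted): fre (ˈni:) blu (ˈtra:) na (ˈfu:k) ka (ˈpli:).
Foot heads: 2, 4, 6, 8.
Primary stress on the rightmost head = syllable 8.
Secondary stress on 2, 4, 6: fre.ˌni:.blu.ˌtra:.na.ˌfu:k.ka.ˈpli:.

primary 8, secondary 2, 4, 6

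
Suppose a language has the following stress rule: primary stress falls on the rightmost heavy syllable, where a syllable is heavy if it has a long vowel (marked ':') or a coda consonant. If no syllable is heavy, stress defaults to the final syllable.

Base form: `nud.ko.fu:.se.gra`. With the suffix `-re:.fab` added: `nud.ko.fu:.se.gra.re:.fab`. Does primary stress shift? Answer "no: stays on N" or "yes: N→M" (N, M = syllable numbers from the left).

yes: 3→7

Base `nud.ko.fu:.se.gra` (5 syllables):
  Weights: 1 nud H, 2 ko L, 3 fu: H, 4 se L, 5 gra L.
  Heavy syllables in the domain: 1, 3. The rightmost is syllable 3 (fu:).
  → primary stress on syllable 3.
Suffixed `nud.ko.fu:.se.gra.re:.fab` (7 syllables):
  Weights: 1 nud H, 2 ko L, 3 fu: H, 4 se L, 5 gra L, 6 re: H, 7 fab H.
  Heavy syllables in the domain: 1, 3, 6, 7. The rightmost is syllable 7 (fab).
  → primary stress on syllable 7.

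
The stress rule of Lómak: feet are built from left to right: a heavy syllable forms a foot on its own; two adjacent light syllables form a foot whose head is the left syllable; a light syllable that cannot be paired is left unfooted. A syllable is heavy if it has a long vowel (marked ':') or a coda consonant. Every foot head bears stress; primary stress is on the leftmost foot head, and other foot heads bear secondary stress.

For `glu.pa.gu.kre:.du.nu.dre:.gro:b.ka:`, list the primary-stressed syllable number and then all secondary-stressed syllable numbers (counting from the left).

Weights: 1 glu L, 2 pa L, 3 gu L, 4 kre: H, 5 du L, 6 nu L, 7 dre: H, 8 gro:b H, 9 ka: H.
Parse left to right (heavy = foot alone; LL = one foot; stranded L unfooted): (ˈglu.pa) gu (ˈkre:) (ˈdu.nu) (ˈdre:) (ˈgro:b) (ˈka:).
Foot heads: 1, 4, 5, 7, 8, 9.
Primary stress on the leftmost head = syllable 1.
Secondary stress on 4, 5, 7, 8, 9: ˈglu.pa.gu.ˌkre:.ˌdu.nu.ˌdre:.ˌgro:b.ˌka:.

primary 1, secondary 4, 5, 7, 8, 9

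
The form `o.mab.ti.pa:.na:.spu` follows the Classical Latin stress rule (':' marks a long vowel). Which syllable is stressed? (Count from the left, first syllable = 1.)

Classical Latin: stress the penult if heavy (long vowel or closed), else the antepenult.
Weights: 4 pa: H, 5 na: H, 6 spu L.
The penult (syllable 5, na:) is heavy, so it takes stress.
Stress on syllable 5: o.mab.ti.pa:.ˈna:.spu.

5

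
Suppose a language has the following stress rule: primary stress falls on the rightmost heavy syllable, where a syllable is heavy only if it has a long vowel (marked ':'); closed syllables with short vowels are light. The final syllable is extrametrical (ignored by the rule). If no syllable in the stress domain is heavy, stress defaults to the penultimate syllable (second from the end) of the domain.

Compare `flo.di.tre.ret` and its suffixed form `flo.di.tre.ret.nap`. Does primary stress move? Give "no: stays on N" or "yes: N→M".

Base `flo.di.tre.ret` (4 syllables):
  The final syllable (4, ret) is extrametrical; the stress domain is syllables 1–3.
  Weights: 1 flo L, 2 di L, 3 tre L.
  No heavy syllable in the domain; default to the penultimate syllable (second from the end) of the domain = syllable 2.
  → primary stress on syllable 2.
Suffixed `flo.di.tre.ret.nap` (5 syllables):
  The final syllable (5, nap) is extrametrical; the stress domain is syllables 1–4.
  Weights: 1 flo L, 2 di L, 3 tre L, 4 ret L.
  No heavy syllable in the domain; default to the penultimate syllable (second from the end) of the domain = syllable 3.
  → primary stress on syllable 3.

yes: 2→3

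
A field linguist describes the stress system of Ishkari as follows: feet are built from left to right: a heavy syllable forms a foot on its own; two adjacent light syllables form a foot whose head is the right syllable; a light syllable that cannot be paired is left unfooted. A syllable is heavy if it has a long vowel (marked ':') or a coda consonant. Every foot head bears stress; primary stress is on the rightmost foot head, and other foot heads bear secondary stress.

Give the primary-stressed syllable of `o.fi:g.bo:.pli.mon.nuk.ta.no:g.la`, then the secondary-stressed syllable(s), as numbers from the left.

primary 8, secondary 2, 3, 5, 6

Weights: 1 o L, 2 fi:g H, 3 bo: H, 4 pli L, 5 mon H, 6 nuk H, 7 ta L, 8 no:g H, 9 la L.
Parse left to right (heavy = foot alone; LL = one foot; stranded L unfooted): o (ˈfi:g) (ˈbo:) pli (ˈmon) (ˈnuk) ta (ˈno:g) la.
Foot heads: 2, 3, 5, 6, 8.
Primary stress on the rightmost head = syllable 8.
Secondary stress on 2, 3, 5, 6: o.ˌfi:g.ˌbo:.pli.ˌmon.ˌnuk.ta.ˈno:g.la.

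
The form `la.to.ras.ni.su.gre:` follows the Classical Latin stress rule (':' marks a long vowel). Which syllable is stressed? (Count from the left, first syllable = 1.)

Classical Latin: stress the penult if heavy (long vowel or closed), else the antepenult.
Weights: 4 ni L, 5 su L, 6 gre: H.
The penult (syllable 5, su) is light, so stress falls on the antepenult (syllable 4, ni).
Stress on syllable 4: la.to.ras.ˈni.su.gre:.

4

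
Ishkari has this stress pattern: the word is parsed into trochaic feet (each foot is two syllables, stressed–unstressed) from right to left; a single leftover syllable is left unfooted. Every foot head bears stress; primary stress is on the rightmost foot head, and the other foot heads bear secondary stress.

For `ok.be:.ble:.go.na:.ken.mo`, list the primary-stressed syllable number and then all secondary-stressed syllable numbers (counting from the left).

Parse right to left into trochaic (ˈσσ) feet: ok (ˈbe:.ble:) (ˈgo.na:) (ˈken.mo). Syllable 1 is left unfooted.
Foot heads (stressed positions): 2, 4, 6.
End Rule Rightmost: primary stress on the rightmost head = syllable 6.
Secondary stress on 2, 4: ok.ˌbe:.ble:.ˌgo.na:.ˈken.mo.

primary 6, secondary 2, 4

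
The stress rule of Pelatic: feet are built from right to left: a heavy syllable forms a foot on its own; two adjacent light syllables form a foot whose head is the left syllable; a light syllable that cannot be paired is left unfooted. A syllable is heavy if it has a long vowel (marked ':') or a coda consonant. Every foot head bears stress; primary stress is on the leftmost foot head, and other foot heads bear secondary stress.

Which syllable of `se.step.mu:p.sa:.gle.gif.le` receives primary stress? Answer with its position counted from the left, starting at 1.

2

Weights: 1 se L, 2 step H, 3 mu:p H, 4 sa: H, 5 gle L, 6 gif H, 7 le L.
Parse right to left (heavy = foot alone; LL = one foot; stranded L unfooted): se (ˈstep) (ˈmu:p) (ˈsa:) gle (ˈgif) le.
Foot heads: 2, 3, 4, 6.
Primary stress on the leftmost head = syllable 2.
Primary stress: syllable 2 → se.ˈstep.mu:p.sa:.gle.gif.le.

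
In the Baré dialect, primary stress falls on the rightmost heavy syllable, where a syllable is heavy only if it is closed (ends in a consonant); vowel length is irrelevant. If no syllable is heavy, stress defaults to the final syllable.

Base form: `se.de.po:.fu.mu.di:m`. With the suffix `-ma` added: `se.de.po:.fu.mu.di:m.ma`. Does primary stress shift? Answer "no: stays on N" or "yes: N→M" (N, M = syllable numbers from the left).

Base `se.de.po:.fu.mu.di:m` (6 syllables):
  Weights: 1 se L, 2 de L, 3 po: L, 4 fu L, 5 mu L, 6 di:m H.
  Heavy syllables in the domain: 6. The rightmost is syllable 6 (di:m).
  → primary stress on syllable 6.
Suffixed `se.de.po:.fu.mu.di:m.ma` (7 syllables):
  Weights: 1 se L, 2 de L, 3 po: L, 4 fu L, 5 mu L, 6 di:m H, 7 ma L.
  Heavy syllables in the domain: 6. The rightmost is syllable 6 (di:m).
  → primary stress on syllable 6.

no: stays on 6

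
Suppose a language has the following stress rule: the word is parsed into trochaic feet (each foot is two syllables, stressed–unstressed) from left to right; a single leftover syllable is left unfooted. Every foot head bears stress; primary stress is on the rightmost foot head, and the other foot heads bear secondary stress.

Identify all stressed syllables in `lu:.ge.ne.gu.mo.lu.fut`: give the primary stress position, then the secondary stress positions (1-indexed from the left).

primary 5, secondary 1, 3

Parse left to right into trochaic (ˈσσ) feet: (ˈlu:.ge) (ˈne.gu) (ˈmo.lu) fut. Syllable 7 is left unfooted.
Foot heads (stressed positions): 1, 3, 5.
End Rule Rightmost: primary stress on the rightmost head = syllable 5.
Secondary stress on 1, 3: ˌlu:.ge.ˌne.gu.ˈmo.lu.fut.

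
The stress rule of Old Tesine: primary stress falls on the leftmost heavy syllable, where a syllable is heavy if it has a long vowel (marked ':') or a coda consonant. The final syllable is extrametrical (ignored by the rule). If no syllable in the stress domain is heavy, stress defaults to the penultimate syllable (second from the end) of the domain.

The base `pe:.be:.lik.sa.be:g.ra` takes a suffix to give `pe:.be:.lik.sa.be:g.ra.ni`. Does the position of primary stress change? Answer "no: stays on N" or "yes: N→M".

Base `pe:.be:.lik.sa.be:g.ra` (6 syllables):
  The final syllable (6, ra) is extrametrical; the stress domain is syllables 1–5.
  Weights: 1 pe: H, 2 be: H, 3 lik H, 4 sa L, 5 be:g H.
  Heavy syllables in the domain: 1, 2, 3, 5. The leftmost is syllable 1 (pe:).
  → primary stress on syllable 1.
Suffixed `pe:.be:.lik.sa.be:g.ra.ni` (7 syllables):
  The final syllable (7, ni) is extrametrical; the stress domain is syllables 1–6.
  Weights: 1 pe: H, 2 be: H, 3 lik H, 4 sa L, 5 be:g H, 6 ra L.
  Heavy syllables in the domain: 1, 2, 3, 5. The leftmost is syllable 1 (pe:).
  → primary stress on syllable 1.

no: stays on 1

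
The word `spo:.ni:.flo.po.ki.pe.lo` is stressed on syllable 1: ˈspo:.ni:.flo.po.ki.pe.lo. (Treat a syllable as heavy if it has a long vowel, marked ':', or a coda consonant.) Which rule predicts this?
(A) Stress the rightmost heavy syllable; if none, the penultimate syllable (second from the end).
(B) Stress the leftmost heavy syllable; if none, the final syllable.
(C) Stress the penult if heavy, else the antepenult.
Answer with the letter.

Rule A → syllable 2 (observed: 1).
Rule B → syllable 1 ✓.
Rule C → syllable 5 (observed: 1).

B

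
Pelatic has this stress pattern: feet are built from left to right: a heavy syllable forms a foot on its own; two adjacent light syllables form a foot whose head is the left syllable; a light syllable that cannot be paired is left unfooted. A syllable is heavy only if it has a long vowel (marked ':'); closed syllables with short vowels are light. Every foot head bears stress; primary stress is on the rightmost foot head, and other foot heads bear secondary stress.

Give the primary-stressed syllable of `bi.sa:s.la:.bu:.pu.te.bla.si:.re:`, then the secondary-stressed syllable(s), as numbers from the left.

Weights: 1 bi L, 2 sa:s H, 3 la: H, 4 bu: H, 5 pu L, 6 te L, 7 bla L, 8 si: H, 9 re: H.
Parse left to right (heavy = foot alone; LL = one foot; stranded L unfooted): bi (ˈsa:s) (ˈla:) (ˈbu:) (ˈpu.te) bla (ˈsi:) (ˈre:).
Foot heads: 2, 3, 4, 5, 8, 9.
Primary stress on the rightmost head = syllable 9.
Secondary stress on 2, 3, 4, 5, 8: bi.ˌsa:s.ˌla:.ˌbu:.ˌpu.te.bla.ˌsi:.ˈre:.

primary 9, secondary 2, 3, 4, 5, 8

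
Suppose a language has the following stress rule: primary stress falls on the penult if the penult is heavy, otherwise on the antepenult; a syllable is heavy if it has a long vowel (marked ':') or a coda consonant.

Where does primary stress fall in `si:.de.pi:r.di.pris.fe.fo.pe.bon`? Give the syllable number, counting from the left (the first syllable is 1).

7

Weights: 7 fo L, 8 pe L, 9 bon H.
The penult (syllable 8, pe) is light, so stress falls on the antepenult (syllable 7, fo).
Primary stress: syllable 7 → si:.de.pi:r.di.pris.fe.ˈfo.pe.bon.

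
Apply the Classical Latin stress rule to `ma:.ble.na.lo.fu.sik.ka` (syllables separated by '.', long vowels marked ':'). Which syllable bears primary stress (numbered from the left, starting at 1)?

6

Classical Latin: stress the penult if heavy (long vowel or closed), else the antepenult.
Weights: 5 fu L, 6 sik H, 7 ka L.
The penult (syllable 6, sik) is heavy, so it takes stress.
Stress on syllable 6: ma:.ble.na.lo.fu.ˈsik.ka.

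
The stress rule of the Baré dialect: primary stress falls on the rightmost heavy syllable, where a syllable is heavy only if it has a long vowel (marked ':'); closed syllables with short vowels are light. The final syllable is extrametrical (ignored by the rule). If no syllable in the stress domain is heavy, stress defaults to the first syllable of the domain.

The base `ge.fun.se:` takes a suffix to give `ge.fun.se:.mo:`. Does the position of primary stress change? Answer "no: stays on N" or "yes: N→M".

yes: 1→3

Base `ge.fun.se:` (3 syllables):
  The final syllable (3, se:) is extrametrical; the stress domain is syllables 1–2.
  Weights: 1 ge L, 2 fun L.
  No heavy syllable in the domain; default to the first syllable of the domain = syllable 1.
  → primary stress on syllable 1.
Suffixed `ge.fun.se:.mo:` (4 syllables):
  The final syllable (4, mo:) is extrametrical; the stress domain is syllables 1–3.
  Weights: 1 ge L, 2 fun L, 3 se: H.
  Heavy syllables in the domain: 3. The rightmost is syllable 3 (se:).
  → primary stress on syllable 3.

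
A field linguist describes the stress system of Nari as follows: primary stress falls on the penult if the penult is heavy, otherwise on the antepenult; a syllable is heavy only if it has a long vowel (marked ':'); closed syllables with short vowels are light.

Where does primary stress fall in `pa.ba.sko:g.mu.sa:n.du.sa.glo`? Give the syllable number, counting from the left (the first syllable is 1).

Weights: 6 du L, 7 sa L, 8 glo L.
The penult (syllable 7, sa) is light, so stress falls on the antepenult (syllable 6, du).
Primary stress: syllable 6 → pa.ba.sko:g.mu.sa:n.ˈdu.sa.glo.

6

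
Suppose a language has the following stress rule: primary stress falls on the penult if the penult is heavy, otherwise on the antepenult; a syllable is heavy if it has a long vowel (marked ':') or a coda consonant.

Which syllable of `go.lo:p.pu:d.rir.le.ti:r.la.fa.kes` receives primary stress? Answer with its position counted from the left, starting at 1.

Weights: 7 la L, 8 fa L, 9 kes H.
The penult (syllable 8, fa) is light, so stress falls on the antepenult (syllable 7, la).
Primary stress: syllable 7 → go.lo:p.pu:d.rir.le.ti:r.ˈla.fa.kes.

7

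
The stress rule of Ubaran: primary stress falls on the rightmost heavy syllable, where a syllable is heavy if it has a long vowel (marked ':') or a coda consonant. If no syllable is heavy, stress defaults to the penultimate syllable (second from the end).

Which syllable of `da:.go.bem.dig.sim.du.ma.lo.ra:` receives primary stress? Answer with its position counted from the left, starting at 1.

9

Weights: 1 da: H, 2 go L, 3 bem H, 4 dig H, 5 sim H, 6 du L, 7 ma L, 8 lo L, 9 ra: H.
Heavy syllables in the domain: 1, 3, 4, 5, 9. The rightmost is syllable 9 (ra:).
Primary stress: syllable 9 → da:.go.bem.dig.sim.du.ma.lo.ˈra:.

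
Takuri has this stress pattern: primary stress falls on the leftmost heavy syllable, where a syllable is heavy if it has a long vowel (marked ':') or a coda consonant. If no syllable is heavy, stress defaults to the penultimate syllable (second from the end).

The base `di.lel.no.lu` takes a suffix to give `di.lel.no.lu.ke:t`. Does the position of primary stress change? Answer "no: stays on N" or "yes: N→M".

no: stays on 2

Base `di.lel.no.lu` (4 syllables):
  Weights: 1 di L, 2 lel H, 3 no L, 4 lu L.
  Heavy syllables in the domain: 2. The leftmost is syllable 2 (lel).
  → primary stress on syllable 2.
Suffixed `di.lel.no.lu.ke:t` (5 syllables):
  Weights: 1 di L, 2 lel H, 3 no L, 4 lu L, 5 ke:t H.
  Heavy syllables in the domain: 2, 5. The leftmost is syllable 2 (lel).
  → primary stress on syllable 2.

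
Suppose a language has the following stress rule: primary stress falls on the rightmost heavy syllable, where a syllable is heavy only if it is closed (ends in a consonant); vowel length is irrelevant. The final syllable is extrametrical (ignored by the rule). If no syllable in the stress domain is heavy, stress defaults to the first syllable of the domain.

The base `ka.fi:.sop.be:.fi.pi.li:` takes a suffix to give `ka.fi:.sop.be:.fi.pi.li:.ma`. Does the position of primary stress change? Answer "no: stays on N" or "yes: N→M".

no: stays on 3

Base `ka.fi:.sop.be:.fi.pi.li:` (7 syllables):
  The final syllable (7, li:) is extrametrical; the stress domain is syllables 1–6.
  Weights: 1 ka L, 2 fi: L, 3 sop H, 4 be: L, 5 fi L, 6 pi L.
  Heavy syllables in the domain: 3. The rightmost is syllable 3 (sop).
  → primary stress on syllable 3.
Suffixed `ka.fi:.sop.be:.fi.pi.li:.ma` (8 syllables):
  The final syllable (8, ma) is extrametrical; the stress domain is syllables 1–7.
  Weights: 1 ka L, 2 fi: L, 3 sop H, 4 be: L, 5 fi L, 6 pi L, 7 li: L.
  Heavy syllables in the domain: 3. The rightmost is syllable 3 (sop).
  → primary stress on syllable 3.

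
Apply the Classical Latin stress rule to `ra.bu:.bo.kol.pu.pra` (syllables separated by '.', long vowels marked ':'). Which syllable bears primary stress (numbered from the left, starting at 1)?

Classical Latin: stress the penult if heavy (long vowel or closed), else the antepenult.
Weights: 4 kol H, 5 pu L, 6 pra L.
The penult (syllable 5, pu) is light, so stress falls on the antepenult (syllable 4, kol).
Stress on syllable 4: ra.bu:.bo.ˈkol.pu.pra.

4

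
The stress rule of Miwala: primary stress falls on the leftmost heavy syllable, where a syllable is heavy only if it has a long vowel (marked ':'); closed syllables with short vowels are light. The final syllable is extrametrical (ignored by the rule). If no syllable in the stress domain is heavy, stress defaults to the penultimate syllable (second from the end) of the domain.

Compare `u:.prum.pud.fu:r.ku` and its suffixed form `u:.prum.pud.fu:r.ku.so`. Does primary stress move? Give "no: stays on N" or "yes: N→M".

Base `u:.prum.pud.fu:r.ku` (5 syllables):
  The final syllable (5, ku) is extrametrical; the stress domain is syllables 1–4.
  Weights: 1 u: H, 2 prum L, 3 pud L, 4 fu:r H.
  Heavy syllables in the domain: 1, 4. The leftmost is syllable 1 (u:).
  → primary stress on syllable 1.
Suffixed `u:.prum.pud.fu:r.ku.so` (6 syllables):
  The final syllable (6, so) is extrametrical; the stress domain is syllables 1–5.
  Weights: 1 u: H, 2 prum L, 3 pud L, 4 fu:r H, 5 ku L.
  Heavy syllables in the domain: 1, 4. The leftmost is syllable 1 (u:).
  → primary stress on syllable 1.

no: stays on 1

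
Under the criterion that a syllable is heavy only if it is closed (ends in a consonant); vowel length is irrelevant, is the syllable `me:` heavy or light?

light

`me:`: long vowel, open (no coda). Open (no coda) → light.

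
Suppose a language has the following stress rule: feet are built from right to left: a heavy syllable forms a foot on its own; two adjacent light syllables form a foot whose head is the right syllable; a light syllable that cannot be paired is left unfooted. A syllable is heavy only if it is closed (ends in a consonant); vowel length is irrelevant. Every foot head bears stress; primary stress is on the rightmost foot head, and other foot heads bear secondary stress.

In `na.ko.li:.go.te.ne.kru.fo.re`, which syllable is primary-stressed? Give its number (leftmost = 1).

9

Weights: 1 na L, 2 ko L, 3 li: L, 4 go L, 5 te L, 6 ne L, 7 kru L, 8 fo L, 9 re L.
Parse right to left (heavy = foot alone; LL = one foot; stranded L unfooted): na (ko.ˈli:) (go.ˈte) (ne.ˈkru) (fo.ˈre).
Foot heads: 3, 5, 7, 9.
Primary stress on the rightmost head = syllable 9.
Primary stress: syllable 9 → na.ko.li:.go.te.ne.kru.fo.ˈre.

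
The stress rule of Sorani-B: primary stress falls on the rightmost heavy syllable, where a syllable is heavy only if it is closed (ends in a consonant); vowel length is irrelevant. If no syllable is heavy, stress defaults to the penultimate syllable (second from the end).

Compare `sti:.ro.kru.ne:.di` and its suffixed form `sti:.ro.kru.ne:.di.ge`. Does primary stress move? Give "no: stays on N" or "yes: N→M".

Base `sti:.ro.kru.ne:.di` (5 syllables):
  Weights: 1 sti: L, 2 ro L, 3 kru L, 4 ne: L, 5 di L.
  No heavy syllable in the domain; default to the penultimate syllable (second from the end) = syllable 4.
  → primary stress on syllable 4.
Suffixed `sti:.ro.kru.ne:.di.ge` (6 syllables):
  Weights: 1 sti: L, 2 ro L, 3 kru L, 4 ne: L, 5 di L, 6 ge L.
  No heavy syllable in the domain; default to the penultimate syllable (second from the end) = syllable 5.
  → primary stress on syllable 5.

yes: 4→5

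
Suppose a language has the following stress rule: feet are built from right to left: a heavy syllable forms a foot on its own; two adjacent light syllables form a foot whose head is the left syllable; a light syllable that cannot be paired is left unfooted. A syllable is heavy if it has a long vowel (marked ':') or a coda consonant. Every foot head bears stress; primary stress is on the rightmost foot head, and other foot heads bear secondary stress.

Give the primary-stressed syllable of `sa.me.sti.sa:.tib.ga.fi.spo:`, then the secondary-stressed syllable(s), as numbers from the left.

primary 8, secondary 2, 4, 5, 6

Weights: 1 sa L, 2 me L, 3 sti L, 4 sa: H, 5 tib H, 6 ga L, 7 fi L, 8 spo: H.
Parse right to left (heavy = foot alone; LL = one foot; stranded L unfooted): sa (ˈme.sti) (ˈsa:) (ˈtib) (ˈga.fi) (ˈspo:).
Foot heads: 2, 4, 5, 6, 8.
Primary stress on the rightmost head = syllable 8.
Secondary stress on 2, 4, 5, 6: sa.ˌme.sti.ˌsa:.ˌtib.ˌga.fi.ˈspo:.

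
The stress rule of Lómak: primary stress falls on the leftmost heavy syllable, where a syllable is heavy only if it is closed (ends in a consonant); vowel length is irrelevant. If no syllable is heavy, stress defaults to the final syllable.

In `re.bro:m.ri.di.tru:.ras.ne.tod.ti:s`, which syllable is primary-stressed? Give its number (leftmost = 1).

2

Weights: 1 re L, 2 bro:m H, 3 ri L, 4 di L, 5 tru: L, 6 ras H, 7 ne L, 8 tod H, 9 ti:s H.
Heavy syllables in the domain: 2, 6, 8, 9. The leftmost is syllable 2 (bro:m).
Primary stress: syllable 2 → re.ˈbro:m.ri.di.tru:.ras.ne.tod.ti:s.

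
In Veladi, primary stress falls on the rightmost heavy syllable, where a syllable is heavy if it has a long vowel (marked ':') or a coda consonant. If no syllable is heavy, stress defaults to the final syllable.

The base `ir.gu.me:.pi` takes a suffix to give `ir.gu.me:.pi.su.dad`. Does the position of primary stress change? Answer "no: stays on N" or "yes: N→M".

yes: 3→6

Base `ir.gu.me:.pi` (4 syllables):
  Weights: 1 ir H, 2 gu L, 3 me: H, 4 pi L.
  Heavy syllables in the domain: 1, 3. The rightmost is syllable 3 (me:).
  → primary stress on syllable 3.
Suffixed `ir.gu.me:.pi.su.dad` (6 syllables):
  Weights: 1 ir H, 2 gu L, 3 me: H, 4 pi L, 5 su L, 6 dad H.
  Heavy syllables in the domain: 1, 3, 6. The rightmost is syllable 6 (dad).
  → primary stress on syllable 6.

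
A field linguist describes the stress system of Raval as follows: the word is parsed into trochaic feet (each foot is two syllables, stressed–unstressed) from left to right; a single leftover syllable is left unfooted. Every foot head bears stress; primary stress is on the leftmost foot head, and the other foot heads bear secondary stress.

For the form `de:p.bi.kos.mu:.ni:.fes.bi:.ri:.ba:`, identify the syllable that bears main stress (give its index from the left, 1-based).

1

Parse left to right into trochaic (ˈσσ) feet: (ˈde:p.bi) (ˈkos.mu:) (ˈni:.fes) (ˈbi:.ri:) ba:. Syllable 9 is left unfooted.
Foot heads (stressed positions): 1, 3, 5, 7.
End Rule Leftmost: primary stress on the leftmost head = syllable 1.
Primary stress: syllable 1 → ˈde:p.bi.kos.mu:.ni:.fes.bi:.ri:.ba:.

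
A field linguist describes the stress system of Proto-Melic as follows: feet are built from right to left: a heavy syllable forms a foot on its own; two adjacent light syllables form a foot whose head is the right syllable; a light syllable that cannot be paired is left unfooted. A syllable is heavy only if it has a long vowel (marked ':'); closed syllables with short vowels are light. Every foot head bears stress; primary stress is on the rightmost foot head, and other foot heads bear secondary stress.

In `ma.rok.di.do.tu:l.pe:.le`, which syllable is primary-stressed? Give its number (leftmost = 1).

Weights: 1 ma L, 2 rok L, 3 di L, 4 do L, 5 tu:l H, 6 pe: H, 7 le L.
Parse right to left (heavy = foot alone; LL = one foot; stranded L unfooted): (ma.ˈrok) (di.ˈdo) (ˈtu:l) (ˈpe:) le.
Foot heads: 2, 4, 5, 6.
Primary stress on the rightmost head = syllable 6.
Primary stress: syllable 6 → ma.rok.di.do.tu:l.ˈpe:.le.

6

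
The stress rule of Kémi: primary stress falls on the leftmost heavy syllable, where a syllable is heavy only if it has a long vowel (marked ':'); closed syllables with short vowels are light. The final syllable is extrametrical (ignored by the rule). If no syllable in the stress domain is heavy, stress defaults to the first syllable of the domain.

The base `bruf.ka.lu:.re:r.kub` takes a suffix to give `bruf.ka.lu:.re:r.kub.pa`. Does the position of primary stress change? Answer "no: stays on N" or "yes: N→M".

Base `bruf.ka.lu:.re:r.kub` (5 syllables):
  The final syllable (5, kub) is extrametrical; the stress domain is syllables 1–4.
  Weights: 1 bruf L, 2 ka L, 3 lu: H, 4 re:r H.
  Heavy syllables in the domain: 3, 4. The leftmost is syllable 3 (lu:).
  → primary stress on syllable 3.
Suffixed `bruf.ka.lu:.re:r.kub.pa` (6 syllables):
  The final syllable (6, pa) is extrametrical; the stress domain is syllables 1–5.
  Weights: 1 bruf L, 2 ka L, 3 lu: H, 4 re:r H, 5 kub L.
  Heavy syllables in the domain: 3, 4. The leftmost is syllable 3 (lu:).
  → primary stress on syllable 3.

no: stays on 3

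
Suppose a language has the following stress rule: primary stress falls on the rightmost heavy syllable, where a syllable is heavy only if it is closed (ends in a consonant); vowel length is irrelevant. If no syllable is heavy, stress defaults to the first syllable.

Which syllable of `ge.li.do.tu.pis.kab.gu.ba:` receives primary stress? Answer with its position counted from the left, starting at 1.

Weights: 1 ge L, 2 li L, 3 do L, 4 tu L, 5 pis H, 6 kab H, 7 gu L, 8 ba: L.
Heavy syllables in the domain: 5, 6. The rightmost is syllable 6 (kab).
Primary stress: syllable 6 → ge.li.do.tu.pis.ˈkab.gu.ba:.

6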